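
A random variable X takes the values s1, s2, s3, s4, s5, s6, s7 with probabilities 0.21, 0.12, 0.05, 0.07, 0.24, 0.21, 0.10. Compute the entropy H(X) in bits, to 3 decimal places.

2.624 bits

H = −Σ pᵢ log₂ pᵢ.
−0.21·log₂(0.21) = 0.4728
−0.12·log₂(0.12) = 0.3671
−0.05·log₂(0.05) = 0.2161
−0.07·log₂(0.07) = 0.2686
−0.24·log₂(0.24) = 0.4941
−0.21·log₂(0.21) = 0.4728
−0.10·log₂(0.10) = 0.3322
Sum ≈ 2.6237 → 2.624 bits.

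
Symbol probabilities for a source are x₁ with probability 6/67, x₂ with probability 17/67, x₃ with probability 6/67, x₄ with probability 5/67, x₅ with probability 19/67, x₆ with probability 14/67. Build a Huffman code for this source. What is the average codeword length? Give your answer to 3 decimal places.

Repeatedly combine the two least-probable nodes; the expected code length is the sum of the merged weights.
merge 5/67 + 6/67 → 11/67
merge 6/67 + 11/67 → 17/67
merge 14/67 + 17/67 → 31/67
merge 17/67 + 19/67 → 36/67
merge 31/67 + 36/67 → 1
L = 11/67 + 17/67 + 31/67 + 36/67 + 1 = 162/67 ≈ 2.418 bits/symbol.

2.418 bits/symbol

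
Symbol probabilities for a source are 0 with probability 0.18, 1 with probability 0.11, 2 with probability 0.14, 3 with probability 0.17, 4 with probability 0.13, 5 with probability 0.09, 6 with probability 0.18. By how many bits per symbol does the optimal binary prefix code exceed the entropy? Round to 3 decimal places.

Entropy H = −Σ p log₂ p ≈ 2.7679 bits.
Huffman merges: 9/100+11/100→1/5; 13/100+7/50→27/100; 17/100+9/50→7/20; 9/50+1/5→19/50; 27/100+7/20→31/50; 19/50+31/50→1. L = 141/50 ≈ 2.8200.
L − H = 2.8200 − 2.7679 = 0.052 bits.

0.052 bits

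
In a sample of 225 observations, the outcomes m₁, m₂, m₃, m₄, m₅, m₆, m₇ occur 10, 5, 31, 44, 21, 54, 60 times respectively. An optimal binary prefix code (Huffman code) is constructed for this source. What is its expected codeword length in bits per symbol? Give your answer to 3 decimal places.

2.524 bits/symbol

Probabilities are the counts divided by 225.
Repeatedly combine the two least-probable nodes; the expected code length is the sum of the merged weights.
merge 1/45 + 2/45 → 1/15
merge 1/15 + 7/75 → 4/25
merge 31/225 + 4/25 → 67/225
merge 44/225 + 6/25 → 98/225
merge 4/15 + 67/225 → 127/225
merge 98/225 + 127/225 → 1
L = 1/15 + 4/25 + 67/225 + 98/225 + 127/225 + 1 = 568/225 ≈ 2.524 bits/symbol.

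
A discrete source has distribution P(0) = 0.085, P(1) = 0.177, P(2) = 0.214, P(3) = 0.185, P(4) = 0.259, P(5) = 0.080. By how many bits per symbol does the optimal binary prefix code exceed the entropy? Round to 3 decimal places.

Entropy H = −Σ p log₂ p ≈ 2.4671 bits.
Huffman merges: 2/25+17/200→33/200; 33/200+177/1000→171/500; 37/200+107/500→399/1000; 259/1000+171/500→601/1000; 399/1000+601/1000→1. L = 2507/1000 ≈ 2.5070.
L − H = 2.5070 − 2.4671 = 0.040 bits.

0.040 bits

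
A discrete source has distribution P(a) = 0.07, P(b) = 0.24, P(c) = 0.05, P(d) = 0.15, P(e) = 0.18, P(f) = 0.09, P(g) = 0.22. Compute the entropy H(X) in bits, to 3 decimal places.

H = −Σ pᵢ log₂ pᵢ.
−0.07·log₂(0.07) = 0.2686
−0.24·log₂(0.24) = 0.4941
−0.05·log₂(0.05) = 0.2161
−0.15·log₂(0.15) = 0.4105
−0.18·log₂(0.18) = 0.4453
−0.09·log₂(0.09) = 0.3127
−0.22·log₂(0.22) = 0.4806
Sum ≈ 2.6279 → 2.628 bits.

2.628 bits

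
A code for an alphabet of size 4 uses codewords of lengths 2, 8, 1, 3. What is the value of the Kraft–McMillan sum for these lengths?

0.87890625

With common denominator 2^8 = 256: Σ 2^(−ℓᵢ) = 64/256 + 1/256 + 128/256 + 32/256 = 225/256 = 0.87890625.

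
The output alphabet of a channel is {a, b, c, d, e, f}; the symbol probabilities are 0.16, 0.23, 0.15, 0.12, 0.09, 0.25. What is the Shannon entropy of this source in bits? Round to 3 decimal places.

H = −Σ pᵢ log₂ pᵢ.
−0.16·log₂(0.16) = 0.4230
−0.23·log₂(0.23) = 0.4877
−0.15·log₂(0.15) = 0.4105
−0.12·log₂(0.12) = 0.3671
−0.09·log₂(0.09) = 0.3127
−0.25·log₂(0.25) = 0.5000
Sum ≈ 2.5010 → 2.501 bits.

2.501 bits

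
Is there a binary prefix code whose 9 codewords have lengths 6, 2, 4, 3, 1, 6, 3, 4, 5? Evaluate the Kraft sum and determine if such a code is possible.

1.1875; no

With common denominator 2^6 = 64: Σ 2^(−ℓᵢ) = 1/64 + 16/64 + 4/64 + 8/64 + 32/64 + 1/64 + 8/64 + 4/64 + 2/64 = 76/64 = 1.1875.
Kraft's inequality requires Σ ≤ 1; here Σ = 1.1875 > 1, so no such prefix code exists.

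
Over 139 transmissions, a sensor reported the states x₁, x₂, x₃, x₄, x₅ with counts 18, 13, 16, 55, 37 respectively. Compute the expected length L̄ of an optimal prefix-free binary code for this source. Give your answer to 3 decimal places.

2.151 bits/symbol

Probabilities are the counts divided by 139.
Repeatedly combine the two least-probable nodes; the expected code length is the sum of the merged weights.
merge 13/139 + 16/139 → 29/139
merge 18/139 + 29/139 → 47/139
merge 37/139 + 47/139 → 84/139
merge 55/139 + 84/139 → 1
L = 29/139 + 47/139 + 84/139 + 1 = 299/139 ≈ 2.151 bits/symbol.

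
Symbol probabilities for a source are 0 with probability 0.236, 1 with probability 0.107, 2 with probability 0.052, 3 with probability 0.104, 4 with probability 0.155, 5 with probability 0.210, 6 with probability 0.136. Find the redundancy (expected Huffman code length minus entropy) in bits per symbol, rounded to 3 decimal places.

Entropy H = −Σ p log₂ p ≈ 2.6792 bits.
Huffman merges: 13/250+13/125→39/250; 107/1000+17/125→243/1000; 31/200+39/250→311/1000; 21/100+59/250→223/500; 243/1000+311/1000→277/500; 223/500+277/500→1. L = 271/100 ≈ 2.7100.
L − H = 2.7100 − 2.6792 = 0.031 bits.

0.031 bits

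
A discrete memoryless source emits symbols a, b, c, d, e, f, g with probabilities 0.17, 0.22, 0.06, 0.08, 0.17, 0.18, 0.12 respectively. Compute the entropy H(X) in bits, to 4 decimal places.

2.6972 bits

H = −Σ pᵢ log₂ pᵢ.
−0.17·log₂(0.17) = 0.4346
−0.22·log₂(0.22) = 0.4806
−0.06·log₂(0.06) = 0.2435
−0.08·log₂(0.08) = 0.2915
−0.17·log₂(0.17) = 0.4346
−0.18·log₂(0.18) = 0.4453
−0.12·log₂(0.12) = 0.3671
Sum ≈ 2.6972 → 2.6972 bits.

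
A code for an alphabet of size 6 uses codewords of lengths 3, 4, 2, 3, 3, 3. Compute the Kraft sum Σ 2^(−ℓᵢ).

0.8125

With common denominator 2^4 = 16: Σ 2^(−ℓᵢ) = 2/16 + 1/16 + 4/16 + 2/16 + 2/16 + 2/16 = 13/16 = 0.8125.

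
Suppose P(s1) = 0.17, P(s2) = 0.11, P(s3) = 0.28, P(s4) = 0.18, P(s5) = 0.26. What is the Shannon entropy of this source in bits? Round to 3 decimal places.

H = −Σ pᵢ log₂ pᵢ.
−0.17·log₂(0.17) = 0.4346
−0.11·log₂(0.11) = 0.3503
−0.28·log₂(0.28) = 0.5142
−0.18·log₂(0.18) = 0.4453
−0.26·log₂(0.26) = 0.5053
Sum ≈ 2.2497 → 2.250 bits.

2.250 bits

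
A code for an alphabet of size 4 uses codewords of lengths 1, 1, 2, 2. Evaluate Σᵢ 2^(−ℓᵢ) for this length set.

With common denominator 2^2 = 4: Σ 2^(−ℓᵢ) = 2/4 + 2/4 + 1/4 + 1/4 = 6/4 = 1.5.

1.5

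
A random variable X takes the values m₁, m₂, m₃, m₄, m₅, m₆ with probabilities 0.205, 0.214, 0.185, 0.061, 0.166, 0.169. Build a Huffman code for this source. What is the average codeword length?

2.581 bits/symbol

Repeatedly combine the two least-probable nodes; the expected code length is the sum of the merged weights.
merge 61/1000 + 83/500 → 227/1000
merge 169/1000 + 37/200 → 177/500
merge 41/200 + 107/500 → 419/1000
merge 227/1000 + 177/500 → 581/1000
merge 419/1000 + 581/1000 → 1
L = 227/1000 + 177/500 + 419/1000 + 581/1000 + 1 = 2581/1000 = 2.581 bits/symbol.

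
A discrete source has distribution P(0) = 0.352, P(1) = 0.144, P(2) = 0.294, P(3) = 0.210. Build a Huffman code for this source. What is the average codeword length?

2 bits/symbol

Repeatedly combine the two least-probable nodes; the expected code length is the sum of the merged weights.
merge 18/125 + 21/100 → 177/500
merge 147/500 + 44/125 → 323/500
merge 177/500 + 323/500 → 1
L = 177/500 + 323/500 + 1 = 2 bits/symbol.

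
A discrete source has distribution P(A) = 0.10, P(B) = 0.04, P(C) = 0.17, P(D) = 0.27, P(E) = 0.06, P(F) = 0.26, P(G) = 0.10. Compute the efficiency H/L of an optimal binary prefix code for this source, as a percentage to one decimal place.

99.0%

Entropy H = −Σ p log₂ p ≈ 2.5436 bits.
Huffman merges: 1/25+3/50→1/10; 1/10+1/10→1/5; 1/10+17/100→27/100; 1/5+13/50→23/50; 27/100+27/100→27/50; 23/50+27/50→1. L = 257/100 ≈ 2.5700.
Efficiency = H/L = 2.5436/2.5700 = 99.0%.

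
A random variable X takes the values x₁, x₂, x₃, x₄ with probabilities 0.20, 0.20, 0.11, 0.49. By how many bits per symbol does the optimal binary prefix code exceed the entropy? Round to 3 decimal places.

Entropy H = −Σ p log₂ p ≈ 1.7833 bits.
Huffman merges: 11/100+1/5→31/100; 1/5+31/100→51/100; 49/100+51/100→1. L = 91/50 ≈ 1.8200.
L − H = 1.8200 − 1.7833 = 0.037 bits.

0.037 bits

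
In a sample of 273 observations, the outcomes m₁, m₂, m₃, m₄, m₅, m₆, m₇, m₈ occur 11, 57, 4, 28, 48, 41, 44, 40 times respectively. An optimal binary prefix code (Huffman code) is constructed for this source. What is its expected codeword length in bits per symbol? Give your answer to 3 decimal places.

2.828 bits/symbol

Probabilities are the counts divided by 273.
Repeatedly combine the two least-probable nodes; the expected code length is the sum of the merged weights.
merge 4/273 + 11/273 → 5/91
merge 5/91 + 4/39 → 43/273
merge 40/273 + 41/273 → 27/91
merge 43/273 + 44/273 → 29/91
merge 16/91 + 19/91 → 5/13
merge 27/91 + 29/91 → 8/13
merge 5/13 + 8/13 → 1
L = 5/91 + 43/273 + 27/91 + 29/91 + 5/13 + 8/13 + 1 = 772/273 ≈ 2.828 bits/symbol.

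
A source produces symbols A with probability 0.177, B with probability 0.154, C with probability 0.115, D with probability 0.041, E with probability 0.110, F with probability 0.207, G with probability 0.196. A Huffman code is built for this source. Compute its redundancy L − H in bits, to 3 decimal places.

Entropy H = −Σ p log₂ p ≈ 2.6871 bits.
Huffman merges: 41/1000+11/100→151/1000; 23/200+151/1000→133/500; 77/500+177/1000→331/1000; 49/250+207/1000→403/1000; 133/500+331/1000→597/1000; 403/1000+597/1000→1. L = 687/250 ≈ 2.7480.
L − H = 2.7480 − 2.6871 = 0.061 bits.

0.061 bits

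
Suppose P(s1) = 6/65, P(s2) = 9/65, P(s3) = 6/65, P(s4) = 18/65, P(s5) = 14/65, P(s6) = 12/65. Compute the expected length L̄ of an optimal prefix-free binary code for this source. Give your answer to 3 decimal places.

2.508 bits/symbol

Repeatedly combine the two least-probable nodes; the expected code length is the sum of the merged weights.
merge 6/65 + 6/65 → 12/65
merge 9/65 + 12/65 → 21/65
merge 12/65 + 14/65 → 2/5
merge 18/65 + 21/65 → 3/5
merge 2/5 + 3/5 → 1
L = 12/65 + 21/65 + 2/5 + 3/5 + 1 = 163/65 ≈ 2.508 bits/symbol.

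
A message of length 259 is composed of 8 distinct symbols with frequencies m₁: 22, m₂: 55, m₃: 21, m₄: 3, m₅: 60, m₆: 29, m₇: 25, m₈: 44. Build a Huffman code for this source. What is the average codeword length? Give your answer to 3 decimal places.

Probabilities are the counts divided by 259.
Repeatedly combine the two least-probable nodes; the expected code length is the sum of the merged weights.
merge 3/259 + 3/37 → 24/259
merge 22/259 + 24/259 → 46/259
merge 25/259 + 29/259 → 54/259
merge 44/259 + 46/259 → 90/259
merge 54/259 + 55/259 → 109/259
merge 60/259 + 90/259 → 150/259
merge 109/259 + 150/259 → 1
L = 24/259 + 46/259 + 54/259 + 90/259 + 109/259 + 150/259 + 1 = 732/259 ≈ 2.826 bits/symbol.

2.826 bits/symbol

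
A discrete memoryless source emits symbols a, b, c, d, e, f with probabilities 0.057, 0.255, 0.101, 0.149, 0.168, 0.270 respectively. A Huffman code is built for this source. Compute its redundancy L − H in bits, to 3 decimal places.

Entropy H = −Σ p log₂ p ≈ 2.4240 bits.
Huffman merges: 57/1000+101/1000→79/500; 149/1000+79/500→307/1000; 21/125+51/200→423/1000; 27/100+307/1000→577/1000; 423/1000+577/1000→1. L = 493/200 ≈ 2.4650.
L − H = 2.4650 − 2.4240 = 0.041 bits.

0.041 bits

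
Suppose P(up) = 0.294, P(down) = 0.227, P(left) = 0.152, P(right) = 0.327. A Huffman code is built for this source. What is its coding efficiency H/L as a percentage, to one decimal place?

Entropy H = −Σ p log₂ p ≈ 1.9453 bits.
Huffman merges: 19/125+227/1000→379/1000; 147/500+327/1000→621/1000; 379/1000+621/1000→1. L = 2 ≈ 2.0000.
Efficiency = H/L = 1.9453/2.0000 = 97.3%.

97.3%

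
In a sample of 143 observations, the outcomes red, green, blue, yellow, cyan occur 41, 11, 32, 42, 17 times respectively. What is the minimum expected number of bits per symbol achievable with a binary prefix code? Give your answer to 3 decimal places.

2.196 bits/symbol

Probabilities are the counts divided by 143.
Repeatedly combine the two least-probable nodes; the expected code length is the sum of the merged weights.
merge 1/13 + 17/143 → 28/143
merge 28/143 + 32/143 → 60/143
merge 41/143 + 42/143 → 83/143
merge 60/143 + 83/143 → 1
L = 28/143 + 60/143 + 83/143 + 1 = 314/143 ≈ 2.196 bits/symbol.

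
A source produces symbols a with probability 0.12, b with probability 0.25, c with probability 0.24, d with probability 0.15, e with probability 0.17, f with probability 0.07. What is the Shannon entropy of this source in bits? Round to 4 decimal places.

2.4749 bits

H = −Σ pᵢ log₂ pᵢ.
−0.12·log₂(0.12) = 0.3671
−0.25·log₂(0.25) = 0.5000
−0.24·log₂(0.24) = 0.4941
−0.15·log₂(0.15) = 0.4105
−0.17·log₂(0.17) = 0.4346
−0.07·log₂(0.07) = 0.2686
Sum ≈ 2.4749 → 2.4749 bits.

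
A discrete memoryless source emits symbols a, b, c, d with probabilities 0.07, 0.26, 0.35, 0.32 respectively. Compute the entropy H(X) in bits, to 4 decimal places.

1.8300 bits

H = −Σ pᵢ log₂ pᵢ.
−0.07·log₂(0.07) = 0.2686
−0.26·log₂(0.26) = 0.5053
−0.35·log₂(0.35) = 0.5301
−0.32·log₂(0.32) = 0.5260
Sum ≈ 1.8300 → 1.8300 bits.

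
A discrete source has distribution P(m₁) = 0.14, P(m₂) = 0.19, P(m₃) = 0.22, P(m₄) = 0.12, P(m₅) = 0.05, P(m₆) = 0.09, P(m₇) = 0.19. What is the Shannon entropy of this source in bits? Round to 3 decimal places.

2.684 bits

H = −Σ pᵢ log₂ pᵢ.
−0.14·log₂(0.14) = 0.3971
−0.19·log₂(0.19) = 0.4552
−0.22·log₂(0.22) = 0.4806
−0.12·log₂(0.12) = 0.3671
−0.05·log₂(0.05) = 0.2161
−0.09·log₂(0.09) = 0.3127
−0.19·log₂(0.19) = 0.4552
Sum ≈ 2.6840 → 2.684 bits.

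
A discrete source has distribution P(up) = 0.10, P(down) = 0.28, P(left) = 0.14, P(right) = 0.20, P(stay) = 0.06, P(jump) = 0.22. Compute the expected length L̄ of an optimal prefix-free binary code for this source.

Repeatedly combine the two least-probable nodes; the expected code length is the sum of the merged weights.
merge 3/50 + 1/10 → 4/25
merge 7/50 + 4/25 → 3/10
merge 1/5 + 11/50 → 21/50
merge 7/25 + 3/10 → 29/50
merge 21/50 + 29/50 → 1
L = 4/25 + 3/10 + 21/50 + 29/50 + 1 = 123/50 = 2.46 bits/symbol.

2.46 bits/symbol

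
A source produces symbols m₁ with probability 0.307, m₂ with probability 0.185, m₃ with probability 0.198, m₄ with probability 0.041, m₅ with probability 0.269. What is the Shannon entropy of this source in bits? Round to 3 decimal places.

H = −Σ pᵢ log₂ pᵢ.
−0.307·log₂(0.307) = 0.5230
−0.185·log₂(0.185) = 0.4504
−0.198·log₂(0.198) = 0.4626
−0.041·log₂(0.041) = 0.1889
−0.269·log₂(0.269) = 0.5096
Sum ≈ 2.1345 → 2.135 bits.

2.135 bits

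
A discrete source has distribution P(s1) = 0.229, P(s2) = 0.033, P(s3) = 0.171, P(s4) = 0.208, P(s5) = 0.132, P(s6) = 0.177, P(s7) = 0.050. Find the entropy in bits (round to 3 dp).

2.600 bits

H = −Σ pᵢ log₂ pᵢ.
−0.229·log₂(0.229) = 0.4870
−0.033·log₂(0.033) = 0.1624
−0.171·log₂(0.171) = 0.4357
−0.208·log₂(0.208) = 0.4712
−0.132·log₂(0.132) = 0.3856
−0.177·log₂(0.177) = 0.4422
−0.050·log₂(0.050) = 0.2161
Sum ≈ 2.6002 → 2.600 bits.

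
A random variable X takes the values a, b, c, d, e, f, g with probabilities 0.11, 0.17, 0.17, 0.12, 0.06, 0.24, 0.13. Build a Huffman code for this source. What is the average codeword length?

Repeatedly combine the two least-probable nodes; the expected code length is the sum of the merged weights.
merge 3/50 + 11/100 → 17/100
merge 3/25 + 13/100 → 1/4
merge 17/100 + 17/100 → 17/50
merge 17/100 + 6/25 → 41/100
merge 1/4 + 17/50 → 59/100
merge 41/100 + 59/100 → 1
L = 17/100 + 1/4 + 17/50 + 41/100 + 59/100 + 1 = 69/25 = 2.76 bits/symbol.

2.76 bits/symbol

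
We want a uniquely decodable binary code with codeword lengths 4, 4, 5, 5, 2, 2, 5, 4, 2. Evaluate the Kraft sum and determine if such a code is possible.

With common denominator 2^5 = 32: Σ 2^(−ℓᵢ) = 2/32 + 2/32 + 1/32 + 1/32 + 8/32 + 8/32 + 1/32 + 2/32 + 8/32 = 33/32 = 1.03125.
Kraft's inequality requires Σ ≤ 1; here Σ = 1.03125 > 1, so no such prefix code exists.

1.03125; no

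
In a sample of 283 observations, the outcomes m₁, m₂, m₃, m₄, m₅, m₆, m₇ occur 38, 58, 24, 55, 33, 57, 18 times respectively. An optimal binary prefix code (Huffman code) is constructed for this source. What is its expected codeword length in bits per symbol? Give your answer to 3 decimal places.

Probabilities are the counts divided by 283.
Repeatedly combine the two least-probable nodes; the expected code length is the sum of the merged weights.
merge 18/283 + 24/283 → 42/283
merge 33/283 + 38/283 → 71/283
merge 42/283 + 55/283 → 97/283
merge 57/283 + 58/283 → 115/283
merge 71/283 + 97/283 → 168/283
merge 115/283 + 168/283 → 1
L = 42/283 + 71/283 + 97/283 + 115/283 + 168/283 + 1 = 776/283 ≈ 2.742 bits/symbol.

2.742 bits/symbol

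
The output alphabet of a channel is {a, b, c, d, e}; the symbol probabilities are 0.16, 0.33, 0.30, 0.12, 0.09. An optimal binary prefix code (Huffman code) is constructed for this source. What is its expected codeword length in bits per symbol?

2.21 bits/symbol

Repeatedly combine the two least-probable nodes; the expected code length is the sum of the merged weights.
merge 9/100 + 3/25 → 21/100
merge 4/25 + 21/100 → 37/100
merge 3/10 + 33/100 → 63/100
merge 37/100 + 63/100 → 1
L = 21/100 + 37/100 + 63/100 + 1 = 221/100 = 2.21 bits/symbol.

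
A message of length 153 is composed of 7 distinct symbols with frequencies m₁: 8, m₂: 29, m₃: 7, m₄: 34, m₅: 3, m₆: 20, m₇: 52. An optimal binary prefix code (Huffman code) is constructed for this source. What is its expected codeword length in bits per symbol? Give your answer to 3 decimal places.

2.431 bits/symbol

Probabilities are the counts divided by 153.
Repeatedly combine the two least-probable nodes; the expected code length is the sum of the merged weights.
merge 1/51 + 7/153 → 10/153
merge 8/153 + 10/153 → 2/17
merge 2/17 + 20/153 → 38/153
merge 29/153 + 2/9 → 7/17
merge 38/153 + 52/153 → 10/17
merge 7/17 + 10/17 → 1
L = 10/153 + 2/17 + 38/153 + 7/17 + 10/17 + 1 = 124/51 ≈ 2.431 bits/symbol.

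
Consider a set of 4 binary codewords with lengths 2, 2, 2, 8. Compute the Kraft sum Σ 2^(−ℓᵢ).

0.75390625

With common denominator 2^8 = 256: Σ 2^(−ℓᵢ) = 64/256 + 64/256 + 64/256 + 1/256 = 193/256 = 0.75390625.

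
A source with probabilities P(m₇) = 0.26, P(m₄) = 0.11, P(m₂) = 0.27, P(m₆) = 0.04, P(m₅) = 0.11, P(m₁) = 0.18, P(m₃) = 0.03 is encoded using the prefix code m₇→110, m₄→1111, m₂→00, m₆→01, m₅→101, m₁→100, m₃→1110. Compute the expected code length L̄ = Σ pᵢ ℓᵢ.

L̄ = Σ pᵢ·ℓᵢ = 0.26·3 + 0.11·4 + 0.27·2 + 0.04·2 + 0.11·3 + 0.18·3 + 0.03·4 = 2.83 bits/symbol.

2.83 bits/symbol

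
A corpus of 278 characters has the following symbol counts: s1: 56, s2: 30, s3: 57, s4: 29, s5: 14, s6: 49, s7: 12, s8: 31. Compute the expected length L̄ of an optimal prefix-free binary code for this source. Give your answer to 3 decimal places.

Probabilities are the counts divided by 278.
Repeatedly combine the two least-probable nodes; the expected code length is the sum of the merged weights.
merge 6/139 + 7/139 → 13/139
merge 13/139 + 29/278 → 55/278
merge 15/139 + 31/278 → 61/278
merge 49/278 + 55/278 → 52/139
merge 28/139 + 57/278 → 113/278
merge 61/278 + 52/139 → 165/278
merge 113/278 + 165/278 → 1
L = 13/139 + 55/278 + 61/278 + 52/139 + 113/278 + 165/278 + 1 = 401/139 ≈ 2.885 bits/symbol.

2.885 bits/symbol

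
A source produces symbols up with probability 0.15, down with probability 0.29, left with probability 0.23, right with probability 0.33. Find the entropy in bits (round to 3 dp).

1.944 bits

H = −Σ pᵢ log₂ pᵢ.
−0.15·log₂(0.15) = 0.4105
−0.29·log₂(0.29) = 0.5179
−0.23·log₂(0.23) = 0.4877
−0.33·log₂(0.33) = 0.5278
Sum ≈ 1.9439 → 1.944 bits.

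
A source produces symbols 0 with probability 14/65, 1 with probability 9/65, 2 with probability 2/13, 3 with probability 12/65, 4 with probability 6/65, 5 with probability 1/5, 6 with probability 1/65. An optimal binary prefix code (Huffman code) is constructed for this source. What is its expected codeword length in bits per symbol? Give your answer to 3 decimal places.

2.692 bits/symbol

Repeatedly combine the two least-probable nodes; the expected code length is the sum of the merged weights.
merge 1/65 + 6/65 → 7/65
merge 7/65 + 9/65 → 16/65
merge 2/13 + 12/65 → 22/65
merge 1/5 + 14/65 → 27/65
merge 16/65 + 22/65 → 38/65
merge 27/65 + 38/65 → 1
L = 7/65 + 16/65 + 22/65 + 27/65 + 38/65 + 1 = 35/13 ≈ 2.692 bits/symbol.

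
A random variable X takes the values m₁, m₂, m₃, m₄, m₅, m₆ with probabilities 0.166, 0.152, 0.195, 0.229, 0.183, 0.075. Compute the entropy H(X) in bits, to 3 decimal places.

2.519 bits

H = −Σ pᵢ log₂ pᵢ.
−0.166·log₂(0.166) = 0.4301
−0.152·log₂(0.152) = 0.4131
−0.195·log₂(0.195) = 0.4599
−0.229·log₂(0.229) = 0.4870
−0.183·log₂(0.183) = 0.4484
−0.075·log₂(0.075) = 0.2803
Sum ≈ 2.5187 → 2.519 bits.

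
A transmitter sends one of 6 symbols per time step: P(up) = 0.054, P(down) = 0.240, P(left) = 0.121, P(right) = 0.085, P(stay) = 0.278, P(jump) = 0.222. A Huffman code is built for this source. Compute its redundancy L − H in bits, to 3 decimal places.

0.011 bits

Entropy H = −Σ p log₂ p ≈ 2.3880 bits.
Huffman merges: 27/500+17/200→139/1000; 121/1000+139/1000→13/50; 111/500+6/25→231/500; 13/50+139/500→269/500; 231/500+269/500→1. L = 2399/1000 ≈ 2.3990.
L − H = 2.3990 − 2.3880 = 0.011 bits.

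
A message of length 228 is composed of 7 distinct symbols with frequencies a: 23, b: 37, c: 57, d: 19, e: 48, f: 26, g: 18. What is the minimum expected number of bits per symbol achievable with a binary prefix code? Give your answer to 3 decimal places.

Probabilities are the counts divided by 228.
Repeatedly combine the two least-probable nodes; the expected code length is the sum of the merged weights.
merge 3/38 + 1/12 → 37/228
merge 23/228 + 13/114 → 49/228
merge 37/228 + 37/228 → 37/114
merge 4/19 + 49/228 → 97/228
merge 1/4 + 37/114 → 131/228
merge 97/228 + 131/228 → 1
L = 37/228 + 49/228 + 37/114 + 97/228 + 131/228 + 1 = 154/57 ≈ 2.702 bits/symbol.

2.702 bits/symbol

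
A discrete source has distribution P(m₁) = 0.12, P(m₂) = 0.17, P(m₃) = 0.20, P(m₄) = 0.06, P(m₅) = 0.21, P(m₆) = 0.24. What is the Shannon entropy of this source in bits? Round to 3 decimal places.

2.477 bits

H = −Σ pᵢ log₂ pᵢ.
−0.12·log₂(0.12) = 0.3671
−0.17·log₂(0.17) = 0.4346
−0.20·log₂(0.20) = 0.4644
−0.06·log₂(0.06) = 0.2435
−0.21·log₂(0.21) = 0.4728
−0.24·log₂(0.24) = 0.4941
Sum ≈ 2.4765 → 2.477 bits.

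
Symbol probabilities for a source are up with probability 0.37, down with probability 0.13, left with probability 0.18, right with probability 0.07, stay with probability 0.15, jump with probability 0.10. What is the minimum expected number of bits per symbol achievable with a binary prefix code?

2.43 bits/symbol

Repeatedly combine the two least-probable nodes; the expected code length is the sum of the merged weights.
merge 7/100 + 1/10 → 17/100
merge 13/100 + 3/20 → 7/25
merge 17/100 + 9/50 → 7/20
merge 7/25 + 7/20 → 63/100
merge 37/100 + 63/100 → 1
L = 17/100 + 7/25 + 7/20 + 63/100 + 1 = 243/100 = 2.43 bits/symbol.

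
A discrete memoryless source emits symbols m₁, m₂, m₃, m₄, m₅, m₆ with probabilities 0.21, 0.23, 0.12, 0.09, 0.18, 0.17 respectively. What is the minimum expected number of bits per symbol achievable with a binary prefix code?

Repeatedly combine the two least-probable nodes; the expected code length is the sum of the merged weights.
merge 9/100 + 3/25 → 21/100
merge 17/100 + 9/50 → 7/20
merge 21/100 + 21/100 → 21/50
merge 23/100 + 7/20 → 29/50
merge 21/50 + 29/50 → 1
L = 21/100 + 7/20 + 21/50 + 29/50 + 1 = 64/25 = 2.56 bits/symbol.

2.56 bits/symbol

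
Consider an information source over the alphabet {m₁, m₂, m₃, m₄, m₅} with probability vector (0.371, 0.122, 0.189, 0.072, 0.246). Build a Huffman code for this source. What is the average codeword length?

2.194 bits/symbol

Repeatedly combine the two least-probable nodes; the expected code length is the sum of the merged weights.
merge 9/125 + 61/500 → 97/500
merge 189/1000 + 97/500 → 383/1000
merge 123/500 + 371/1000 → 617/1000
merge 383/1000 + 617/1000 → 1
L = 97/500 + 383/1000 + 617/1000 + 1 = 1097/500 = 2.194 bits/symbol.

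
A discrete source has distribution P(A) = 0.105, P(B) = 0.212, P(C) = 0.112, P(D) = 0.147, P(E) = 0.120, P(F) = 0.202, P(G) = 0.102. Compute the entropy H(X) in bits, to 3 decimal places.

H = −Σ pᵢ log₂ pᵢ.
−0.105·log₂(0.105) = 0.3414
−0.212·log₂(0.212) = 0.4744
−0.112·log₂(0.112) = 0.3537
−0.147·log₂(0.147) = 0.4066
−0.120·log₂(0.120) = 0.3671
−0.202·log₂(0.202) = 0.4661
−0.102·log₂(0.102) = 0.3359
Sum ≈ 2.7453 → 2.745 bits.

2.745 bits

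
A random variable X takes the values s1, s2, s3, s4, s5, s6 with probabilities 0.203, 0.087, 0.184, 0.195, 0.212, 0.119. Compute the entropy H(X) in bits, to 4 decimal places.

H = −Σ pᵢ log₂ pᵢ.
−0.203·log₂(0.203) = 0.4670
−0.087·log₂(0.087) = 0.3065
−0.184·log₂(0.184) = 0.4494
−0.195·log₂(0.195) = 0.4599
−0.212·log₂(0.212) = 0.4744
−0.119·log₂(0.119) = 0.3654
Sum ≈ 2.5226 → 2.5226 bits.

2.5226 bits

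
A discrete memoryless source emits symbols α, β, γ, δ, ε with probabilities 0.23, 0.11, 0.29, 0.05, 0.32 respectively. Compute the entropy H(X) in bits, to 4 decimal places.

H = −Σ pᵢ log₂ pᵢ.
−0.23·log₂(0.23) = 0.4877
−0.11·log₂(0.11) = 0.3503
−0.29·log₂(0.29) = 0.5179
−0.05·log₂(0.05) = 0.2161
−0.32·log₂(0.32) = 0.5260
Sum ≈ 2.0980 → 2.0980 bits.

2.0980 bits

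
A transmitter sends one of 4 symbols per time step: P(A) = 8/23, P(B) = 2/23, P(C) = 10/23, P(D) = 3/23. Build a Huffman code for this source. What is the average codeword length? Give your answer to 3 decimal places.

1.783 bits/symbol

Repeatedly combine the two least-probable nodes; the expected code length is the sum of the merged weights.
merge 2/23 + 3/23 → 5/23
merge 5/23 + 8/23 → 13/23
merge 10/23 + 13/23 → 1
L = 5/23 + 13/23 + 1 = 41/23 ≈ 1.783 bits/symbol.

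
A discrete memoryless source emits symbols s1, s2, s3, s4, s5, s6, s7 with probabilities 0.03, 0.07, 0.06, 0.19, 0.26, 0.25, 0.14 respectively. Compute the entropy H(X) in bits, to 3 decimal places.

2.521 bits

H = −Σ pᵢ log₂ pᵢ.
−0.03·log₂(0.03) = 0.1518
−0.07·log₂(0.07) = 0.2686
−0.06·log₂(0.06) = 0.2435
−0.19·log₂(0.19) = 0.4552
−0.26·log₂(0.26) = 0.5053
−0.25·log₂(0.25) = 0.5000
−0.14·log₂(0.14) = 0.3971
Sum ≈ 2.5215 → 2.521 bits.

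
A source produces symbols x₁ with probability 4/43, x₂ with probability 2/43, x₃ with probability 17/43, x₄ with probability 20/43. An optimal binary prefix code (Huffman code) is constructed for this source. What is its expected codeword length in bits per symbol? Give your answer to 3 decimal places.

1.674 bits/symbol

Repeatedly combine the two least-probable nodes; the expected code length is the sum of the merged weights.
merge 2/43 + 4/43 → 6/43
merge 6/43 + 17/43 → 23/43
merge 20/43 + 23/43 → 1
L = 6/43 + 23/43 + 1 = 72/43 ≈ 1.674 bits/symbol.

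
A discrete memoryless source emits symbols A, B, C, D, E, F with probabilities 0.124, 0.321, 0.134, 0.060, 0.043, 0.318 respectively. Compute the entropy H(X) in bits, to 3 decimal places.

2.253 bits

H = −Σ pᵢ log₂ pᵢ.
−0.124·log₂(0.124) = 0.3734
−0.321·log₂(0.321) = 0.5262
−0.134·log₂(0.134) = 0.3886
−0.060·log₂(0.060) = 0.2435
−0.043·log₂(0.043) = 0.1952
−0.318·log₂(0.318) = 0.5256
Sum ≈ 2.2526 → 2.253 bits.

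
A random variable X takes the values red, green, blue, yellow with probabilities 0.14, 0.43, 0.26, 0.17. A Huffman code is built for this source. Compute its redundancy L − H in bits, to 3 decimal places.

Entropy H = −Σ p log₂ p ≈ 1.8605 bits.
Huffman merges: 7/50+17/100→31/100; 13/50+31/100→57/100; 43/100+57/100→1. L = 47/25 ≈ 1.8800.
L − H = 1.8800 − 1.8605 = 0.019 bits.

0.019 bits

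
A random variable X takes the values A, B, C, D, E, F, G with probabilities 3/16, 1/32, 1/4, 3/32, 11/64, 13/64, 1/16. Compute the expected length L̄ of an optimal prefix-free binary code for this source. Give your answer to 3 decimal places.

Repeatedly combine the two least-probable nodes; the expected code length is the sum of the merged weights.
merge 1/32 + 1/16 → 3/32
merge 3/32 + 3/32 → 3/16
merge 11/64 + 3/16 → 23/64
merge 3/16 + 13/64 → 25/64
merge 1/4 + 23/64 → 39/64
merge 25/64 + 39/64 → 1
L = 3/32 + 3/16 + 23/64 + 25/64 + 39/64 + 1 = 169/64 ≈ 2.641 bits/symbol.

2.641 bits/symbol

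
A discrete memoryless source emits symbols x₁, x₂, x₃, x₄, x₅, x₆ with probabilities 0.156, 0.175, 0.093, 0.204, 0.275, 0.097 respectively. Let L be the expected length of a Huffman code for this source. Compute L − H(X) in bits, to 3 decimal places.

Entropy H = −Σ p log₂ p ≈ 2.4834 bits.
Huffman merges: 93/1000+97/1000→19/100; 39/250+7/40→331/1000; 19/100+51/250→197/500; 11/40+331/1000→303/500; 197/500+303/500→1. L = 2521/1000 ≈ 2.5210.
L − H = 2.5210 − 2.4834 = 0.038 bits.

0.038 bits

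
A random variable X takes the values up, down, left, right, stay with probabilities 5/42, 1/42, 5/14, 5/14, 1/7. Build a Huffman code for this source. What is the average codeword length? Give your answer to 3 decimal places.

Repeatedly combine the two least-probable nodes; the expected code length is the sum of the merged weights.
merge 1/42 + 5/42 → 1/7
merge 1/7 + 1/7 → 2/7
merge 2/7 + 5/14 → 9/14
merge 5/14 + 9/14 → 1
L = 1/7 + 2/7 + 9/14 + 1 = 29/14 ≈ 2.071 bits/symbol.

2.071 bits/symbol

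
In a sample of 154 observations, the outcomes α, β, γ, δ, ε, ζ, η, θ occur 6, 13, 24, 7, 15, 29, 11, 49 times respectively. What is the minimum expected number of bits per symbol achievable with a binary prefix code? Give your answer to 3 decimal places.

2.734 bits/symbol

Probabilities are the counts divided by 154.
Repeatedly combine the two least-probable nodes; the expected code length is the sum of the merged weights.
merge 3/77 + 1/22 → 13/154
merge 1/14 + 13/154 → 12/77
merge 13/154 + 15/154 → 2/11
merge 12/77 + 12/77 → 24/77
merge 2/11 + 29/154 → 57/154
merge 24/77 + 7/22 → 97/154
merge 57/154 + 97/154 → 1
L = 13/154 + 12/77 + 2/11 + 24/77 + 57/154 + 97/154 + 1 = 421/154 ≈ 2.734 bits/symbol.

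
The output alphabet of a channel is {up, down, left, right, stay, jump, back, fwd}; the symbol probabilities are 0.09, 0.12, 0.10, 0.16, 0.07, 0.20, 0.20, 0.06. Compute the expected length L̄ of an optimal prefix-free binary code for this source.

2.92 bits/symbol

Repeatedly combine the two least-probable nodes; the expected code length is the sum of the merged weights.
merge 3/50 + 7/100 → 13/100
merge 9/100 + 1/10 → 19/100
merge 3/25 + 13/100 → 1/4
merge 4/25 + 19/100 → 7/20
merge 1/5 + 1/5 → 2/5
merge 1/4 + 7/20 → 3/5
merge 2/5 + 3/5 → 1
L = 13/100 + 19/100 + 1/4 + 7/20 + 2/5 + 3/5 + 1 = 73/25 = 2.92 bits/symbol.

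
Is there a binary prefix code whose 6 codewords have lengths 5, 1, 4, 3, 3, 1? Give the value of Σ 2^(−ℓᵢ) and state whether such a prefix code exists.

1.34375; no

With common denominator 2^5 = 32: Σ 2^(−ℓᵢ) = 1/32 + 16/32 + 2/32 + 4/32 + 4/32 + 16/32 = 43/32 = 1.34375.
Kraft's inequality requires Σ ≤ 1; here Σ = 1.34375 > 1, so no such prefix code exists.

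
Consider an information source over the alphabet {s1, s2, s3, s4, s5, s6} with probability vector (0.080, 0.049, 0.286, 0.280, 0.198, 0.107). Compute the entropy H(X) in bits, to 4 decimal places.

2.3430 bits

H = −Σ pᵢ log₂ pᵢ.
−0.080·log₂(0.080) = 0.2915
−0.049·log₂(0.049) = 0.2132
−0.286·log₂(0.286) = 0.5165
−0.280·log₂(0.280) = 0.5142
−0.198·log₂(0.198) = 0.4626
−0.107·log₂(0.107) = 0.3450
Sum ≈ 2.3430 → 2.3430 bits.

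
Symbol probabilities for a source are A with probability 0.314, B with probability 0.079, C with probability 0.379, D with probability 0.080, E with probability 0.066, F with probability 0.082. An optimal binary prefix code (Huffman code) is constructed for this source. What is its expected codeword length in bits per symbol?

2.235 bits/symbol

Repeatedly combine the two least-probable nodes; the expected code length is the sum of the merged weights.
merge 33/500 + 79/1000 → 29/200
merge 2/25 + 41/500 → 81/500
merge 29/200 + 81/500 → 307/1000
merge 307/1000 + 157/500 → 621/1000
merge 379/1000 + 621/1000 → 1
L = 29/200 + 81/500 + 307/1000 + 621/1000 + 1 = 447/200 = 2.235 bits/symbol.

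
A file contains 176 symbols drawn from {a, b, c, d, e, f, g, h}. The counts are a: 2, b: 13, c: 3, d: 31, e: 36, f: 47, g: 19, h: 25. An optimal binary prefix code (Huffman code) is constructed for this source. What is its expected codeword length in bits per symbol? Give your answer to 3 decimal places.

2.659 bits/symbol

Probabilities are the counts divided by 176.
Repeatedly combine the two least-probable nodes; the expected code length is the sum of the merged weights.
merge 1/88 + 3/176 → 5/176
merge 5/176 + 13/176 → 9/88
merge 9/88 + 19/176 → 37/176
merge 25/176 + 31/176 → 7/22
merge 9/44 + 37/176 → 73/176
merge 47/176 + 7/22 → 103/176
merge 73/176 + 103/176 → 1
L = 5/176 + 9/88 + 37/176 + 7/22 + 73/176 + 103/176 + 1 = 117/44 ≈ 2.659 bits/symbol.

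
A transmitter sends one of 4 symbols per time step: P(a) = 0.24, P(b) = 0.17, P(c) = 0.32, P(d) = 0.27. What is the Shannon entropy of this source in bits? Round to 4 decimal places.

1.9648 bits

H = −Σ pᵢ log₂ pᵢ.
−0.24·log₂(0.24) = 0.4941
−0.17·log₂(0.17) = 0.4346
−0.32·log₂(0.32) = 0.5260
−0.27·log₂(0.27) = 0.5100
Sum ≈ 1.9648 → 1.9648 bits.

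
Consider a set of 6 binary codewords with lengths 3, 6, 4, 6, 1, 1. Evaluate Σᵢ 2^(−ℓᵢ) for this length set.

1.21875

With common denominator 2^6 = 64: Σ 2^(−ℓᵢ) = 8/64 + 1/64 + 4/64 + 1/64 + 32/64 + 32/64 = 78/64 = 1.21875.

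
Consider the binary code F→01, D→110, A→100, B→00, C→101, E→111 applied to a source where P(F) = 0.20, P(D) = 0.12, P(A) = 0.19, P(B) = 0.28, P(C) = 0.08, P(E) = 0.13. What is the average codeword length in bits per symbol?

L̄ = Σ pᵢ·ℓᵢ = 0.20·2 + 0.12·3 + 0.19·3 + 0.28·2 + 0.08·3 + 0.13·3 = 2.52 bits/symbol.

2.52 bits/symbol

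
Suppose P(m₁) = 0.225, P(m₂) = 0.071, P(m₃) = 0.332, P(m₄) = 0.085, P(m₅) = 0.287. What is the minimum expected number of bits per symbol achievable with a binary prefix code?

2.156 bits/symbol

Repeatedly combine the two least-probable nodes; the expected code length is the sum of the merged weights.
merge 71/1000 + 17/200 → 39/250
merge 39/250 + 9/40 → 381/1000
merge 287/1000 + 83/250 → 619/1000
merge 381/1000 + 619/1000 → 1
L = 39/250 + 381/1000 + 619/1000 + 1 = 539/250 = 2.156 bits/symbol.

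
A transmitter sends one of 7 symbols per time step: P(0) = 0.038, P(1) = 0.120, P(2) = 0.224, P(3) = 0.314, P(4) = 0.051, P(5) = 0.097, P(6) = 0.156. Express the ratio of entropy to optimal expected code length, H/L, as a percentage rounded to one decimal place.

98.7%

Entropy H = −Σ p log₂ p ≈ 2.5182 bits.
Huffman merges: 19/500+51/1000→89/1000; 89/1000+97/1000→93/500; 3/25+39/250→69/250; 93/500+28/125→41/100; 69/250+157/500→59/100; 41/100+59/100→1. L = 2551/1000 ≈ 2.5510.
Efficiency = H/L = 2.5182/2.5510 = 98.7%.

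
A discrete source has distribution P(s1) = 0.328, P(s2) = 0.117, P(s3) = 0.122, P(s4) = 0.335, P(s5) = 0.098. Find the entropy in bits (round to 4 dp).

H = −Σ pᵢ log₂ pᵢ.
−0.328·log₂(0.328) = 0.5275
−0.117·log₂(0.117) = 0.3622
−0.122·log₂(0.122) = 0.3703
−0.335·log₂(0.335) = 0.5286
−0.098·log₂(0.098) = 0.3284
Sum ≈ 2.1169 → 2.1169 bits.

2.1169 bits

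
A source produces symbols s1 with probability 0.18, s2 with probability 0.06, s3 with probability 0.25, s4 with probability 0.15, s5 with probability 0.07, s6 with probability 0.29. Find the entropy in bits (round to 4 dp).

H = −Σ pᵢ log₂ pᵢ.
−0.18·log₂(0.18) = 0.4453
−0.06·log₂(0.06) = 0.2435
−0.25·log₂(0.25) = 0.5000
−0.15·log₂(0.15) = 0.4105
−0.07·log₂(0.07) = 0.2686
−0.29·log₂(0.29) = 0.5179
Sum ≈ 2.3858 → 2.3858 bits.

2.3858 bits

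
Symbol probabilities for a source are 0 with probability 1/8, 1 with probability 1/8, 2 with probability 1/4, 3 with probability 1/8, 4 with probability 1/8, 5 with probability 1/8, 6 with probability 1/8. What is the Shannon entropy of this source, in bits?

2.75 bits

Each probability is a power of 1/2, so log₂(1/p) is an integer.
H = Σ p·log₂(1/p) = 1/8·3 + 1/8·3 + 1/4·2 + 1/8·3 + 1/8·3 + 1/8·3 + 1/8·3 = 2.75 bits.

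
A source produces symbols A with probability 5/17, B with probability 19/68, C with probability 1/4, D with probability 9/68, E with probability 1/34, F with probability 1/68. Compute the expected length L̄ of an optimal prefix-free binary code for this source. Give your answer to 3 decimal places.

2.221 bits/symbol

Repeatedly combine the two least-probable nodes; the expected code length is the sum of the merged weights.
merge 1/68 + 1/34 → 3/68
merge 3/68 + 9/68 → 3/17
merge 3/17 + 1/4 → 29/68
merge 19/68 + 5/17 → 39/68
merge 29/68 + 39/68 → 1
L = 3/68 + 3/17 + 29/68 + 39/68 + 1 = 151/68 ≈ 2.221 bits/symbol.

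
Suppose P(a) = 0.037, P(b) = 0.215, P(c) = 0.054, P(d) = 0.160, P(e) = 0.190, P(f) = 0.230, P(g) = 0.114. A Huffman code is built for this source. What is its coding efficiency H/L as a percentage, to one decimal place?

98.4%

Entropy H = −Σ p log₂ p ≈ 2.6032 bits.
Huffman merges: 37/1000+27/500→91/1000; 91/1000+57/500→41/200; 4/25+19/100→7/20; 41/200+43/200→21/50; 23/100+7/20→29/50; 21/50+29/50→1. L = 1323/500 ≈ 2.6460.
Efficiency = H/L = 2.6032/2.6460 = 98.4%.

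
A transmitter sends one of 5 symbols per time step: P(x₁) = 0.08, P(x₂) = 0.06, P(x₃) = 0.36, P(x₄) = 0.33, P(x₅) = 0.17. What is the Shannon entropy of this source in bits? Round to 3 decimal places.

2.028 bits

H = −Σ pᵢ log₂ pᵢ.
−0.08·log₂(0.08) = 0.2915
−0.06·log₂(0.06) = 0.2435
−0.36·log₂(0.36) = 0.5306
−0.33·log₂(0.33) = 0.5278
−0.17·log₂(0.17) = 0.4346
Sum ≈ 2.0281 → 2.028 bits.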